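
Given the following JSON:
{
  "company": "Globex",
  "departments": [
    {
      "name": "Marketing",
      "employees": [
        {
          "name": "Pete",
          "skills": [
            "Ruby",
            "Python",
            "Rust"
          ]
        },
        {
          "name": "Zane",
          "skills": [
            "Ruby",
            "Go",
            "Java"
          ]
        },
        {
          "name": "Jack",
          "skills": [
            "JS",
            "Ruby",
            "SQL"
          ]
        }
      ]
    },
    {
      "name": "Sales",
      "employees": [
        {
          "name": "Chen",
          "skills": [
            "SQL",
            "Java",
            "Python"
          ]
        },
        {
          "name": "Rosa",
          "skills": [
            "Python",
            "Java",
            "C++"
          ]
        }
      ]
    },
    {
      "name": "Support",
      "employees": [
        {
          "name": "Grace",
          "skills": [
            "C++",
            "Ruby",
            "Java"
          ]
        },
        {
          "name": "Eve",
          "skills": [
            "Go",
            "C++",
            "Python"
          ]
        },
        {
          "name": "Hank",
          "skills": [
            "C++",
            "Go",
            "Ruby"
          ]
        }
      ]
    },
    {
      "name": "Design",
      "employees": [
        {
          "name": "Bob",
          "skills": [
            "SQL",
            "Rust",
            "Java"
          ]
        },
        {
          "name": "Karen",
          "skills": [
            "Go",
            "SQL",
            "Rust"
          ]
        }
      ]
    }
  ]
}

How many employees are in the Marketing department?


Path: departments[0].employees
Count: 3

ANSWER: 3


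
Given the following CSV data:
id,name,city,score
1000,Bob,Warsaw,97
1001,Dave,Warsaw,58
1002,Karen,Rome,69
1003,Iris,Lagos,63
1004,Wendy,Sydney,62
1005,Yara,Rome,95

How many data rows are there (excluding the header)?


Counting rows (excluding header):
Header: id,name,city,score
Data rows: 6

ANSWER: 6


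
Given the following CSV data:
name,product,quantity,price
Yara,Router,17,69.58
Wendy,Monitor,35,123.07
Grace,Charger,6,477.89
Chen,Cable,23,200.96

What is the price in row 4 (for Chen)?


Row 4: Chen
Column 'price' = 200.96

ANSWER: 200.96


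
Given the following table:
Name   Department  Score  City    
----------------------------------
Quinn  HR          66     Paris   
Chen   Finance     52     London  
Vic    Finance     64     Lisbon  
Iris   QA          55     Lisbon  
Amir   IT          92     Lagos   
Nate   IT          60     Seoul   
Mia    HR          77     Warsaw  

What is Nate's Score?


Row 6: Nate
Score = 60

ANSWER: 60


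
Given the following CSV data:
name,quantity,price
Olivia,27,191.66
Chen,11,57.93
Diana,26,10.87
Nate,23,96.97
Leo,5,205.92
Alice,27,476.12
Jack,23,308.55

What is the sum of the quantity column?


Values in 'quantity' column:
  Row 1: 27
  Row 2: 11
  Row 3: 26
  Row 4: 23
  Row 5: 5
  Row 6: 27
  Row 7: 23
Sum = 27 + 11 + 26 + 23 + 5 + 27 + 23 = 142

ANSWER: 142


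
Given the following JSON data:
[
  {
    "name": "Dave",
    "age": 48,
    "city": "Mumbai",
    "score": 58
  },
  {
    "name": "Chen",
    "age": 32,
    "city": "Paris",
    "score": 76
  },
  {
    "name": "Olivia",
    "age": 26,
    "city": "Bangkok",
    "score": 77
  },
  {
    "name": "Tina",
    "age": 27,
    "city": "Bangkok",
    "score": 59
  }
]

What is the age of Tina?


Looking up record where name = Tina
Record index: 3
Field 'age' = 27

ANSWER: 27


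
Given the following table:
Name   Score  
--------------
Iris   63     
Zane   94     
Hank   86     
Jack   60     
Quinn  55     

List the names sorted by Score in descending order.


Sorting by Score (descending):
  Zane: 94
  Hank: 86
  Iris: 63
  Jack: 60
  Quinn: 55


ANSWER: Zane, Hank, Iris, Jack, Quinn


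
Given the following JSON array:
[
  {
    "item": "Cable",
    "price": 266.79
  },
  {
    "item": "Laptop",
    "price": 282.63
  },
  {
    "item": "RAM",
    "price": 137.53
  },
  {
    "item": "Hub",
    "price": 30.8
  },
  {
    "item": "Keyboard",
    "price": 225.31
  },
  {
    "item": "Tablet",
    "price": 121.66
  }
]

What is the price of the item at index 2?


Array index 2 -> RAM
price = 137.53

ANSWER: 137.53


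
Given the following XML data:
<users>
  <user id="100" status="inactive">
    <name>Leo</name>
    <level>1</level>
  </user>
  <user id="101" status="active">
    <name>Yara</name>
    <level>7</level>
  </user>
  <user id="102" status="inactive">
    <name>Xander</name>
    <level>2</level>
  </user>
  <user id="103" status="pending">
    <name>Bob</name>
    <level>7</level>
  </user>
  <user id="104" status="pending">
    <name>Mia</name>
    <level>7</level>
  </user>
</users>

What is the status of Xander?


Finding user with name = Xander
user id="102" status="inactive"

ANSWER: inactive


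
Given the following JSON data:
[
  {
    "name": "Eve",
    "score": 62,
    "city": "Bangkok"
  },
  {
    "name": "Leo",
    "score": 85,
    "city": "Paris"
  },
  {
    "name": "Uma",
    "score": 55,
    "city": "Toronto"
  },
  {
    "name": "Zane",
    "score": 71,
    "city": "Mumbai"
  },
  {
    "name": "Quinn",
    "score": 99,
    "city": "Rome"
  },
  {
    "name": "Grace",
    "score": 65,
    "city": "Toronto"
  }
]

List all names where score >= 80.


Filtering records where score >= 80:
  Eve (score=62) -> no
  Leo (score=85) -> YES
  Uma (score=55) -> no
  Zane (score=71) -> no
  Quinn (score=99) -> YES
  Grace (score=65) -> no


ANSWER: Leo, Quinn


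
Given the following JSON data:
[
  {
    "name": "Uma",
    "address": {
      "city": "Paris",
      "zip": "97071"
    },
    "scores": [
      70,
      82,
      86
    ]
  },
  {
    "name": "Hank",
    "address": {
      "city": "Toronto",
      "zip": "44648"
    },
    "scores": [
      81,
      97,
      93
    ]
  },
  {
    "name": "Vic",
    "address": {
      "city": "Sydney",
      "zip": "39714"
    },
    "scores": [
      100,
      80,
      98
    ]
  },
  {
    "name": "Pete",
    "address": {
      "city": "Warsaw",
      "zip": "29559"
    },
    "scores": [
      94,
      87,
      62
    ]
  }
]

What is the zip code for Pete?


Path: records[3].address.zip
Value: 29559

ANSWER: 29559


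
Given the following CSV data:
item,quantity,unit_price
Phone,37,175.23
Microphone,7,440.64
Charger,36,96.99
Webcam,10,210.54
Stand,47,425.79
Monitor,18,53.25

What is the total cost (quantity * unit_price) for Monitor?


Row: Monitor
quantity = 18
unit_price = 53.25
total = 18 * 53.25 = 958.5

ANSWER: 958.5


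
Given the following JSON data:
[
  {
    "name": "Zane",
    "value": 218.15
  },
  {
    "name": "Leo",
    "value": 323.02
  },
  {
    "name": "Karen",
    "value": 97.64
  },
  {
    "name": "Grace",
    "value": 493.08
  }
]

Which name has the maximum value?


Comparing values:
  Zane: 218.15
  Leo: 323.02
  Karen: 97.64
  Grace: 493.08
Maximum: Grace (493.08)

ANSWER: Grace


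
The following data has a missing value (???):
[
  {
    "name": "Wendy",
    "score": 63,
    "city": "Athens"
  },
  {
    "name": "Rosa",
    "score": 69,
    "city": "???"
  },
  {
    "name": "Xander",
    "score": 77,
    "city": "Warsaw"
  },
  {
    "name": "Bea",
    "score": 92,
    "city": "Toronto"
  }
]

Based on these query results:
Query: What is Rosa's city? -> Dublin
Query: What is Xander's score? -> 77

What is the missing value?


The missing value is Rosa's city
From query: Rosa's city = Dublin

ANSWER: Dublin


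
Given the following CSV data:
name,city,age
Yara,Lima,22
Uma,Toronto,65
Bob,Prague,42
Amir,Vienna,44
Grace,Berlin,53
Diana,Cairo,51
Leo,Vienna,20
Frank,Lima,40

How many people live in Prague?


Scanning city column for 'Prague':
  Row 3: Bob -> MATCH
Total matches: 1

ANSWER: 1


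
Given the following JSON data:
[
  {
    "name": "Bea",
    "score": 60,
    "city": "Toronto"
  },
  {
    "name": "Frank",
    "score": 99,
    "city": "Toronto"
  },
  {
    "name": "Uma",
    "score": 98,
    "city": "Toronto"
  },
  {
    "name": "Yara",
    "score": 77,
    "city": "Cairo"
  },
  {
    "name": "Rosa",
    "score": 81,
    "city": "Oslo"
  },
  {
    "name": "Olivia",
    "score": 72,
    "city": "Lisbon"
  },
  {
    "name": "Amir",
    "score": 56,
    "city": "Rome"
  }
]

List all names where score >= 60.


Filtering records where score >= 60:
  Bea (score=60) -> YES
  Frank (score=99) -> YES
  Uma (score=98) -> YES
  Yara (score=77) -> YES
  Rosa (score=81) -> YES
  Olivia (score=72) -> YES
  Amir (score=56) -> no


ANSWER: Bea, Frank, Uma, Yara, Rosa, Olivia


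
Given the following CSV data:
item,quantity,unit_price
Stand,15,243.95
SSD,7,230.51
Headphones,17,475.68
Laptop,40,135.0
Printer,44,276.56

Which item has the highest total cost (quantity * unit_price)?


Computing row totals:
  Stand: 3659.25
  SSD: 1613.57
  Headphones: 8086.56
  Laptop: 5400.0
  Printer: 12168.64
Maximum: Printer (12168.64)

ANSWER: Printer


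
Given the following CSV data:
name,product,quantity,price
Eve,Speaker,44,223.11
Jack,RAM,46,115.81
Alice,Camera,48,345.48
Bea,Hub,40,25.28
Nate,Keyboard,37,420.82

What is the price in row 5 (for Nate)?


Row 5: Nate
Column 'price' = 420.82

ANSWER: 420.82


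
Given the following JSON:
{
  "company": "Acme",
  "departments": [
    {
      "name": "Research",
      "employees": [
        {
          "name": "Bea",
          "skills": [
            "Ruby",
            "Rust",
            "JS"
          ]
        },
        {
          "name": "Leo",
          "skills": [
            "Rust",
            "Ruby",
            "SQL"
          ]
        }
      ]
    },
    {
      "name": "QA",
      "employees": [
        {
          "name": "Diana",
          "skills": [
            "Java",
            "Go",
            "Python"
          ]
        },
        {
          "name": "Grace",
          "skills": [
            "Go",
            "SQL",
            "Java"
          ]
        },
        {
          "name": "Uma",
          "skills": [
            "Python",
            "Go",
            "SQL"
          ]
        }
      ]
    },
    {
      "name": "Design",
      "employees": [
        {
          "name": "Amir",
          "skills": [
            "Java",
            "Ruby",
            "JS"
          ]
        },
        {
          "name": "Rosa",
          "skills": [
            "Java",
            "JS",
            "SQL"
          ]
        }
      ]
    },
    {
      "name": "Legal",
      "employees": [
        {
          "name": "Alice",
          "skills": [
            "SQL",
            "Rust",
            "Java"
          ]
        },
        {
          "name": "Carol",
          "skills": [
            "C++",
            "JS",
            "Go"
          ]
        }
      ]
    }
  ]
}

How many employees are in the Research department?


Path: departments[0].employees
Count: 2

ANSWER: 2


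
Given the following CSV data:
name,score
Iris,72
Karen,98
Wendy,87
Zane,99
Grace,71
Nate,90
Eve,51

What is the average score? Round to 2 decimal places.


Scores: 72, 98, 87, 99, 71, 90, 51
Sum = 568
Count = 7
Average = 568 / 7 = 81.14

ANSWER: 81.14


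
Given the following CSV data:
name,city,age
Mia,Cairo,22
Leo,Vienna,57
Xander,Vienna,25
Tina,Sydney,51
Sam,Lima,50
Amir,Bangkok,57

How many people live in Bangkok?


Scanning city column for 'Bangkok':
  Row 6: Amir -> MATCH
Total matches: 1

ANSWER: 1


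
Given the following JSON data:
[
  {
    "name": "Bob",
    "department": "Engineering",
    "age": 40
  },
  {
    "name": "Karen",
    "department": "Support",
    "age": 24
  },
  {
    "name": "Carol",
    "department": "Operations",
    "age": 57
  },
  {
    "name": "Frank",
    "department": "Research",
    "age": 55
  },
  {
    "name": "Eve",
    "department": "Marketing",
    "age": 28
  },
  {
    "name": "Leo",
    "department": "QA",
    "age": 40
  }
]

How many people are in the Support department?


Scanning records for department = Support
  Record 1: Karen
Count: 1

ANSWER: 1


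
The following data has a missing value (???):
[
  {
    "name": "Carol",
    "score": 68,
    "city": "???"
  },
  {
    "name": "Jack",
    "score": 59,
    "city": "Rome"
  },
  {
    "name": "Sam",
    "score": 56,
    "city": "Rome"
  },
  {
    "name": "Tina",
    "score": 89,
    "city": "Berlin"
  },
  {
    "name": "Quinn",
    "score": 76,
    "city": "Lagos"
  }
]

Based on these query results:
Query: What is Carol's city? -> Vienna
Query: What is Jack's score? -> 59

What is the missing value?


The missing value is Carol's city
From query: Carol's city = Vienna

ANSWER: Vienna


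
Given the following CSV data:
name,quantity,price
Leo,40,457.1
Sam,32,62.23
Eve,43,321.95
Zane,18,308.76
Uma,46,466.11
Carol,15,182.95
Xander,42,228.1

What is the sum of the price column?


Values in 'price' column:
  Row 1: 457.1
  Row 2: 62.23
  Row 3: 321.95
  Row 4: 308.76
  Row 5: 466.11
  Row 6: 182.95
  Row 7: 228.1
Sum = 457.1 + 62.23 + 321.95 + 308.76 + 466.11 + 182.95 + 228.1 = 2027.2

ANSWER: 2027.2


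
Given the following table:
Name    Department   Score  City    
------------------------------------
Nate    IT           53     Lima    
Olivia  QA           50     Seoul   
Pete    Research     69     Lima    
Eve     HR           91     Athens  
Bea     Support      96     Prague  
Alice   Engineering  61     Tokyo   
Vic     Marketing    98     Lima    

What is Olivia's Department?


Row 2: Olivia
Department = QA

ANSWER: QA


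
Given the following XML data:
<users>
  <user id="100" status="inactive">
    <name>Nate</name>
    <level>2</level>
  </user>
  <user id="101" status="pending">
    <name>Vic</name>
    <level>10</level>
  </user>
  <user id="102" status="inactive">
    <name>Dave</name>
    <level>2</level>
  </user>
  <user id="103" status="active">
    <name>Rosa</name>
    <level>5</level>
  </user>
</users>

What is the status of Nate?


Finding user with name = Nate
user id="100" status="inactive"

ANSWER: inactive


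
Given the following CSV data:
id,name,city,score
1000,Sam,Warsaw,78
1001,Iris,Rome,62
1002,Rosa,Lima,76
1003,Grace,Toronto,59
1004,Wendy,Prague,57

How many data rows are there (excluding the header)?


Counting rows (excluding header):
Header: id,name,city,score
Data rows: 5

ANSWER: 5


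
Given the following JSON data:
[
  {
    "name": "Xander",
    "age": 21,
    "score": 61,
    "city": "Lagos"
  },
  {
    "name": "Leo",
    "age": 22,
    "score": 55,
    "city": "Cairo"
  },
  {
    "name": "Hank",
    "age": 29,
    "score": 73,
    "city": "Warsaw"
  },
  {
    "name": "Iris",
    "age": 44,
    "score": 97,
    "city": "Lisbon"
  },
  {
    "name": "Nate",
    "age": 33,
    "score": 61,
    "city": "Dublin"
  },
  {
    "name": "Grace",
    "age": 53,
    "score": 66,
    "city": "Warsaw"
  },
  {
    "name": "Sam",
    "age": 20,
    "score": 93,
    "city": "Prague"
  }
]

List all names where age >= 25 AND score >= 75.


Checking both conditions:
  Xander (age=21, score=61) -> no
  Leo (age=22, score=55) -> no
  Hank (age=29, score=73) -> no
  Iris (age=44, score=97) -> YES
  Nate (age=33, score=61) -> no
  Grace (age=53, score=66) -> no
  Sam (age=20, score=93) -> no


ANSWER: Iris


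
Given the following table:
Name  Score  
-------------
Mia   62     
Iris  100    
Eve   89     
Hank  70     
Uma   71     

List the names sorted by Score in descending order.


Sorting by Score (descending):
  Iris: 100
  Eve: 89
  Uma: 71
  Hank: 70
  Mia: 62


ANSWER: Iris, Eve, Uma, Hank, Mia


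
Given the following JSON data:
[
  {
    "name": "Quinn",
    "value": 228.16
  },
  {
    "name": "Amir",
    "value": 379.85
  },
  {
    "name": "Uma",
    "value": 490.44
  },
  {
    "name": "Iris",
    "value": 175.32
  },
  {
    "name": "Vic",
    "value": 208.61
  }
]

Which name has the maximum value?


Comparing values:
  Quinn: 228.16
  Amir: 379.85
  Uma: 490.44
  Iris: 175.32
  Vic: 208.61
Maximum: Uma (490.44)

ANSWER: Uma


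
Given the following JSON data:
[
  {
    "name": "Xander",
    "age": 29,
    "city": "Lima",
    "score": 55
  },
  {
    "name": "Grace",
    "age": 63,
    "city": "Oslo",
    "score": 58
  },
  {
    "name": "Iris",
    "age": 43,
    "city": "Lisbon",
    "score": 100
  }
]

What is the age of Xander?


Looking up record where name = Xander
Record index: 0
Field 'age' = 29

ANSWER: 29


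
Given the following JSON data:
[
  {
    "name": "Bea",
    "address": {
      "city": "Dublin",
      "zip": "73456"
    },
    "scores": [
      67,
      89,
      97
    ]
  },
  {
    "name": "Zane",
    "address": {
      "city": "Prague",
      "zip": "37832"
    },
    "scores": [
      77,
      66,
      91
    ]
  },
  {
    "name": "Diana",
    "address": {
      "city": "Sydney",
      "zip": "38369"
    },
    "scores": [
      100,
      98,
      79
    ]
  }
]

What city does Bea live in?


Path: records[0].address.city
Value: Dublin

ANSWER: Dublin


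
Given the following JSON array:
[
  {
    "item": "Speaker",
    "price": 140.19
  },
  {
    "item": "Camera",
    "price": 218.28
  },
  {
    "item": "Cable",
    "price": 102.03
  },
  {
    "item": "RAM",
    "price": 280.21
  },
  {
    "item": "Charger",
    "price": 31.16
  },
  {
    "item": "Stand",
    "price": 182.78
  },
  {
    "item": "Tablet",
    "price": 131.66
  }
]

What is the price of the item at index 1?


Array index 1 -> Camera
price = 218.28

ANSWER: 218.28


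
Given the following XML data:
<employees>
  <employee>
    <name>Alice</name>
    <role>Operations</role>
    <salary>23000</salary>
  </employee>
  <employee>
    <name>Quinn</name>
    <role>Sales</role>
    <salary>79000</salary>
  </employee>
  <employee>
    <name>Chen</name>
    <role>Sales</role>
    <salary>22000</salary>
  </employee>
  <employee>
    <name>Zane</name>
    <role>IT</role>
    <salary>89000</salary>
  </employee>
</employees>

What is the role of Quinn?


Searching for <employee> with <name>Quinn</name>
Found at position 2
<role>Sales</role>

ANSWER: Sales


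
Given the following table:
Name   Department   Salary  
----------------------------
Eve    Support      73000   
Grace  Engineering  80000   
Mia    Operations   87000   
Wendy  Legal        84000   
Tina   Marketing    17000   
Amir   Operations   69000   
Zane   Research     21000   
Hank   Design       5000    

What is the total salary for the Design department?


Design department members:
  Hank: 5000
Total = 5000 = 5000

ANSWER: 5000


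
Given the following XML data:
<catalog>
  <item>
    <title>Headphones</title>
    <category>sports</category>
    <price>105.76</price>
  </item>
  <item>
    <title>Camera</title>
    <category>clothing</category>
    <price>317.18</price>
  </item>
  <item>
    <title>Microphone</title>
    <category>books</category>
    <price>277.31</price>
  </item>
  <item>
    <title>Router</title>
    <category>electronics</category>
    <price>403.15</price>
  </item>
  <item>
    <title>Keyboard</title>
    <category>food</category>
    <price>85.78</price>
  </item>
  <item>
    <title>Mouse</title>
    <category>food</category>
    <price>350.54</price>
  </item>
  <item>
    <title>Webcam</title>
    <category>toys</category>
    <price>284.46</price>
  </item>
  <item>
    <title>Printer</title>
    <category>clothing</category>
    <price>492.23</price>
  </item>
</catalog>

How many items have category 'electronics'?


Scanning <item> elements for <category>electronics</category>:
  Item 4: Router -> MATCH
Count: 1

ANSWER: 1


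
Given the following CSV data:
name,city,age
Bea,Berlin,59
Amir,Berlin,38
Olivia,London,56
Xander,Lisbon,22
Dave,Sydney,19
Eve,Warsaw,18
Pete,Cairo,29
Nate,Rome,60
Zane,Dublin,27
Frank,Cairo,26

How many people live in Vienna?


Scanning city column for 'Vienna':
Total matches: 0

ANSWER: 0


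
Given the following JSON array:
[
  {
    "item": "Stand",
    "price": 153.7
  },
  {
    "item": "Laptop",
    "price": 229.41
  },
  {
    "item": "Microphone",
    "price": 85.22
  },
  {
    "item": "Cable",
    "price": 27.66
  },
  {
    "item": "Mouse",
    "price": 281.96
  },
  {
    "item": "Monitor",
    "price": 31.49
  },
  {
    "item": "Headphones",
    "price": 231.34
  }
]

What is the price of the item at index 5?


Array index 5 -> Monitor
price = 31.49

ANSWER: 31.49


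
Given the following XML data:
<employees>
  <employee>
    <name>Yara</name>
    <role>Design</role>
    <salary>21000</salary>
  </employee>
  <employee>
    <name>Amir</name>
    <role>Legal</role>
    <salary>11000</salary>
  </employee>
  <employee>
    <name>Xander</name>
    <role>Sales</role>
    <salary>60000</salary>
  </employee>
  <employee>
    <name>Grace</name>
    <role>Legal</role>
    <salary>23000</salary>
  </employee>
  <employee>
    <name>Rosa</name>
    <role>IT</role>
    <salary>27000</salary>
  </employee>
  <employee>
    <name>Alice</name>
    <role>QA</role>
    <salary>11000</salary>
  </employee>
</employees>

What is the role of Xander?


Searching for <employee> with <name>Xander</name>
Found at position 3
<role>Sales</role>

ANSWER: Sales


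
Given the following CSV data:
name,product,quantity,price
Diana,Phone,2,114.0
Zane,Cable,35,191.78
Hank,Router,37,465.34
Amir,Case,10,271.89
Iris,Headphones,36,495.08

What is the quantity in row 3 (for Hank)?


Row 3: Hank
Column 'quantity' = 37

ANSWER: 37


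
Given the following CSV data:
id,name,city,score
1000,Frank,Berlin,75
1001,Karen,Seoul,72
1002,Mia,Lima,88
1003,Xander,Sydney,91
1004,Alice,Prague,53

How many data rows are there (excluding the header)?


Counting rows (excluding header):
Header: id,name,city,score
Data rows: 5

ANSWER: 5


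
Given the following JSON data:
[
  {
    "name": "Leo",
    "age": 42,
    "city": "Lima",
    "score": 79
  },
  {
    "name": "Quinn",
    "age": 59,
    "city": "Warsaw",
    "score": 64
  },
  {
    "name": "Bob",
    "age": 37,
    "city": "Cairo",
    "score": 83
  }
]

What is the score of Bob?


Looking up record where name = Bob
Record index: 2
Field 'score' = 83

ANSWER: 83


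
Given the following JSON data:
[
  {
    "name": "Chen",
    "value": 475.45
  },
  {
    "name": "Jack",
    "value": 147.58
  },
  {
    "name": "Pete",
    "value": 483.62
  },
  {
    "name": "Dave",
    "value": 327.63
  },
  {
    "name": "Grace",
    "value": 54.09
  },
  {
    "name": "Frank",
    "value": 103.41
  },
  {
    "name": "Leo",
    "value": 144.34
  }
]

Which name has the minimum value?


Comparing values:
  Chen: 475.45
  Jack: 147.58
  Pete: 483.62
  Dave: 327.63
  Grace: 54.09
  Frank: 103.41
  Leo: 144.34
Minimum: Grace (54.09)

ANSWER: Grace


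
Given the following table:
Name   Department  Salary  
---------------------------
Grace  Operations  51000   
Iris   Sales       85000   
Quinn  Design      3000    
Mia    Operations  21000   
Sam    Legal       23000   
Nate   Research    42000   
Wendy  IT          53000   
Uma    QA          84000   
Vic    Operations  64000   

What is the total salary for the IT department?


IT department members:
  Wendy: 53000
Total = 53000 = 53000

ANSWER: 53000


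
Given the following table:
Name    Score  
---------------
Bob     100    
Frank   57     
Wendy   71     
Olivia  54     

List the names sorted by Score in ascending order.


Sorting by Score (ascending):
  Olivia: 54
  Frank: 57
  Wendy: 71
  Bob: 100


ANSWER: Olivia, Frank, Wendy, Bob


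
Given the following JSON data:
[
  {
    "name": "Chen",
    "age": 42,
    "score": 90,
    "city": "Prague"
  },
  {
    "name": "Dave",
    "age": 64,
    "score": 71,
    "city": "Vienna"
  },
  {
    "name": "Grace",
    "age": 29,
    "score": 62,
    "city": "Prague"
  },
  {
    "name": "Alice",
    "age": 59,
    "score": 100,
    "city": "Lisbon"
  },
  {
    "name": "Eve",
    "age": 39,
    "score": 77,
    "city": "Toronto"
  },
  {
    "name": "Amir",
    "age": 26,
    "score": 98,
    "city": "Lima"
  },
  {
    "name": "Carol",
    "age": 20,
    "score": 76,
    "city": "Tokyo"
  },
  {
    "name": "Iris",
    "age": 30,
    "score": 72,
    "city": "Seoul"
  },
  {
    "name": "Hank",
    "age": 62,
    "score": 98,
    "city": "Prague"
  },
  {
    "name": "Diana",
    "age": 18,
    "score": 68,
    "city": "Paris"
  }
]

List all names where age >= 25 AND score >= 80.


Checking both conditions:
  Chen (age=42, score=90) -> YES
  Dave (age=64, score=71) -> no
  Grace (age=29, score=62) -> no
  Alice (age=59, score=100) -> YES
  Eve (age=39, score=77) -> no
  Amir (age=26, score=98) -> YES
  Carol (age=20, score=76) -> no
  Iris (age=30, score=72) -> no
  Hank (age=62, score=98) -> YES
  Diana (age=18, score=68) -> no


ANSWER: Chen, Alice, Amir, Hank


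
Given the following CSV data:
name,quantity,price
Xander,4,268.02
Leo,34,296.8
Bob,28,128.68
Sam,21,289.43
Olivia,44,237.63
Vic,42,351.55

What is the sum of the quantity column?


Values in 'quantity' column:
  Row 1: 4
  Row 2: 34
  Row 3: 28
  Row 4: 21
  Row 5: 44
  Row 6: 42
Sum = 4 + 34 + 28 + 21 + 44 + 42 = 173

ANSWER: 173


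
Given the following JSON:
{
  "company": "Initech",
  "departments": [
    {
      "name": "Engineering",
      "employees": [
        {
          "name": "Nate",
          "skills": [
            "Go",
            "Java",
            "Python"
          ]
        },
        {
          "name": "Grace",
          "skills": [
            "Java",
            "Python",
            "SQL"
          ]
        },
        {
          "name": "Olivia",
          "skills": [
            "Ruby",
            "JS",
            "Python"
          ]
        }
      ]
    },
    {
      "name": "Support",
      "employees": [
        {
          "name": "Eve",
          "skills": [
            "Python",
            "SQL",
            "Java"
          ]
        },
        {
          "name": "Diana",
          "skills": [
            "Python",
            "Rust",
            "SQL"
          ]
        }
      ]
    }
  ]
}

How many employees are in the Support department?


Path: departments[1].employees
Count: 2

ANSWER: 2


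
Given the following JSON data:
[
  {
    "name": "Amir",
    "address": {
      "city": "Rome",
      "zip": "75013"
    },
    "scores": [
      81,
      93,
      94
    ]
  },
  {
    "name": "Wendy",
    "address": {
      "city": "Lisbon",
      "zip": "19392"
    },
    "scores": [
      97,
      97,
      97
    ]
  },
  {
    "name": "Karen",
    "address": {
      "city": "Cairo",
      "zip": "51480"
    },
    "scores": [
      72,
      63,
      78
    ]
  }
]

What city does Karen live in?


Path: records[2].address.city
Value: Cairo

ANSWER: Cairo


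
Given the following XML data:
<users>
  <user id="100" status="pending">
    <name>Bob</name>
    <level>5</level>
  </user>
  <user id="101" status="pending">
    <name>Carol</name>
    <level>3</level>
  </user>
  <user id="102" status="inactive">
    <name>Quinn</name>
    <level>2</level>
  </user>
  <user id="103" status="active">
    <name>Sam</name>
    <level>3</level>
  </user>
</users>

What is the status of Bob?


Finding user with name = Bob
user id="100" status="pending"

ANSWER: pending


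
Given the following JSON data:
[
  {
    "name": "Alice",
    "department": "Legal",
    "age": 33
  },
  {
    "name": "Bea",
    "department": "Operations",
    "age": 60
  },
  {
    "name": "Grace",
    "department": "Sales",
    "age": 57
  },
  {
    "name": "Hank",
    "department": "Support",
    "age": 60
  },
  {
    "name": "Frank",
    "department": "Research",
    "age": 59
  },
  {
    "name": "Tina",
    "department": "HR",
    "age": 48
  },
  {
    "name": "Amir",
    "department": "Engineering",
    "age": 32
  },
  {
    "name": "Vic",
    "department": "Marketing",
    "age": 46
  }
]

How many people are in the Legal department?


Scanning records for department = Legal
  Record 0: Alice
Count: 1

ANSWER: 1


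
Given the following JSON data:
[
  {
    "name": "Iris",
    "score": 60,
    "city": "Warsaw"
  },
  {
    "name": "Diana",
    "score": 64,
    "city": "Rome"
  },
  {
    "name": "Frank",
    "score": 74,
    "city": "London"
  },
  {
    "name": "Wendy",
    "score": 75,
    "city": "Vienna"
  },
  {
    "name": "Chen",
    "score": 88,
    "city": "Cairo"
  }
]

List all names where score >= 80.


Filtering records where score >= 80:
  Iris (score=60) -> no
  Diana (score=64) -> no
  Frank (score=74) -> no
  Wendy (score=75) -> no
  Chen (score=88) -> YES


ANSWER: Chen


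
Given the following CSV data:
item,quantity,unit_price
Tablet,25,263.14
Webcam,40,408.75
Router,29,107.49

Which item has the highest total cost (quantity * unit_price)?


Computing row totals:
  Tablet: 6578.5
  Webcam: 16350.0
  Router: 3117.21
Maximum: Webcam (16350.0)

ANSWER: Webcam


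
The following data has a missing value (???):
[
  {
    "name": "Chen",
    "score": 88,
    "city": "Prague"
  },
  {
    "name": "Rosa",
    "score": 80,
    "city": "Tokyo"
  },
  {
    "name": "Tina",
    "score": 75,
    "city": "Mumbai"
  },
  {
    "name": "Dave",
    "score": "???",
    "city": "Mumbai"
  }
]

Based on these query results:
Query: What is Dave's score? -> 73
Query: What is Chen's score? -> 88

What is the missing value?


The missing value is Dave's score
From query: Dave's score = 73

ANSWER: 73


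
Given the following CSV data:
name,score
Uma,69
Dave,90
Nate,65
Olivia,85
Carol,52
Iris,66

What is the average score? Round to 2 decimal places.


Scores: 69, 90, 65, 85, 52, 66
Sum = 427
Count = 6
Average = 427 / 6 = 71.17

ANSWER: 71.17


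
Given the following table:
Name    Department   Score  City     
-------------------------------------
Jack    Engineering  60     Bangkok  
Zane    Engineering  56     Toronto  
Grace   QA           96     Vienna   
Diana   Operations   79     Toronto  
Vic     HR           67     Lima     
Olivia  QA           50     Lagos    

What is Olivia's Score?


Row 6: Olivia
Score = 50

ANSWER: 50


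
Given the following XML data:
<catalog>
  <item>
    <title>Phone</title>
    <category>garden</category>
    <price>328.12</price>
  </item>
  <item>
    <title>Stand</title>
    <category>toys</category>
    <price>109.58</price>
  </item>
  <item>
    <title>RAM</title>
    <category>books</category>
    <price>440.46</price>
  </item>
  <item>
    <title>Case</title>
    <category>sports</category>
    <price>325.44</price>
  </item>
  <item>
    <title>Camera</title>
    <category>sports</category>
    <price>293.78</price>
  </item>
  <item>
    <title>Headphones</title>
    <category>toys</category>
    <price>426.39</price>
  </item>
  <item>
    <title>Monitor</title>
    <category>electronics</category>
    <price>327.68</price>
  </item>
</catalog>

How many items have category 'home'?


Scanning <item> elements for <category>home</category>:
Count: 0

ANSWER: 0


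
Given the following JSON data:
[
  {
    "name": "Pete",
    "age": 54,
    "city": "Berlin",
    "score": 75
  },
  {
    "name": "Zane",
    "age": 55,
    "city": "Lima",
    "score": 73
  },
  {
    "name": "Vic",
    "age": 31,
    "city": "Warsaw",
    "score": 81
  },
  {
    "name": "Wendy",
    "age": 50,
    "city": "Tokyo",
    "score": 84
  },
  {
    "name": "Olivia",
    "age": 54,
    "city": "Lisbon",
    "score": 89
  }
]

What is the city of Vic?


Looking up record where name = Vic
Record index: 2
Field 'city' = Warsaw

ANSWER: Warsaw


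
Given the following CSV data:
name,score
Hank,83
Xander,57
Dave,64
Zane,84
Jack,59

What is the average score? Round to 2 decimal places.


Scores: 83, 57, 64, 84, 59
Sum = 347
Count = 5
Average = 347 / 5 = 69.40

ANSWER: 69.40


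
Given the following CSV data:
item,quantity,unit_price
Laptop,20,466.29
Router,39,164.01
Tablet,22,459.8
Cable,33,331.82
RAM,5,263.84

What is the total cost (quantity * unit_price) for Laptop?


Row: Laptop
quantity = 20
unit_price = 466.29
total = 20 * 466.29 = 9325.8

ANSWER: 9325.8


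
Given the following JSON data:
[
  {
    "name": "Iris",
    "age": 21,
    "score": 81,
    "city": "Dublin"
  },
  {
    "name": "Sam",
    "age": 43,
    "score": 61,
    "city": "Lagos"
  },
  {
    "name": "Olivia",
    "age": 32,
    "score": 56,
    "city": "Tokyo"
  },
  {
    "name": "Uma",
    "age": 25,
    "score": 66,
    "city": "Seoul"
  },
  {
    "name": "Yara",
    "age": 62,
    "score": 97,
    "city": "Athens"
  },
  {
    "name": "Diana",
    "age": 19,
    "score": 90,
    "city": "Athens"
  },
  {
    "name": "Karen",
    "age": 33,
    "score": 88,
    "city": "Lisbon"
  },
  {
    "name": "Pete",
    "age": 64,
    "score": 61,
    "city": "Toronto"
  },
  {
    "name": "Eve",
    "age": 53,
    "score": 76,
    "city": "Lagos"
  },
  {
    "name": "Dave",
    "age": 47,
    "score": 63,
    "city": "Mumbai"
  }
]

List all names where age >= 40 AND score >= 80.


Checking both conditions:
  Iris (age=21, score=81) -> no
  Sam (age=43, score=61) -> no
  Olivia (age=32, score=56) -> no
  Uma (age=25, score=66) -> no
  Yara (age=62, score=97) -> YES
  Diana (age=19, score=90) -> no
  Karen (age=33, score=88) -> no
  Pete (age=64, score=61) -> no
  Eve (age=53, score=76) -> no
  Dave (age=47, score=63) -> no


ANSWER: Yara


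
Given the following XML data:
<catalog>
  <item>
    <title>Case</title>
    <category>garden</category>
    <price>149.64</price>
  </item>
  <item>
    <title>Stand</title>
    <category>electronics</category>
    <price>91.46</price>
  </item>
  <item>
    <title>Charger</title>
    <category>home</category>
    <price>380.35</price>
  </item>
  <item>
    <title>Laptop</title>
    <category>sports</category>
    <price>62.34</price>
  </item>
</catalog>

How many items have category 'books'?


Scanning <item> elements for <category>books</category>:
Count: 0

ANSWER: 0


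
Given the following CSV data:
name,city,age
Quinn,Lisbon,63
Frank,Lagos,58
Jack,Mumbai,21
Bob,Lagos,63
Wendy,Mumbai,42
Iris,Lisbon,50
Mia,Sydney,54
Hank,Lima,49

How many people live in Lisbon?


Scanning city column for 'Lisbon':
  Row 1: Quinn -> MATCH
  Row 6: Iris -> MATCH
Total matches: 2

ANSWER: 2


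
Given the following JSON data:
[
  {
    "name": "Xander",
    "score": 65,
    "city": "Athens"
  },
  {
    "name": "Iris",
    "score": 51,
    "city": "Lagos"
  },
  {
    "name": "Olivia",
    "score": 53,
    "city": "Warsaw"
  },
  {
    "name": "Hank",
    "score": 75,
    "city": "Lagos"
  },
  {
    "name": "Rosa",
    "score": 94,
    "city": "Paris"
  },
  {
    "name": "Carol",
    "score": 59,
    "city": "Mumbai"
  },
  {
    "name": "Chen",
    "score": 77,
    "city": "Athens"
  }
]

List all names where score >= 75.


Filtering records where score >= 75:
  Xander (score=65) -> no
  Iris (score=51) -> no
  Olivia (score=53) -> no
  Hank (score=75) -> YES
  Rosa (score=94) -> YES
  Carol (score=59) -> no
  Chen (score=77) -> YES


ANSWER: Hank, Rosa, Chen


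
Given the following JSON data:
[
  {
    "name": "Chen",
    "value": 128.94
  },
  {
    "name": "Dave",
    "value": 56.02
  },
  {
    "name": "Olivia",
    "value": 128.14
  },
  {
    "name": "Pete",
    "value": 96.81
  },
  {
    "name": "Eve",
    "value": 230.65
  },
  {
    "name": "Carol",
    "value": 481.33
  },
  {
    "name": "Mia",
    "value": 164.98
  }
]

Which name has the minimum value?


Comparing values:
  Chen: 128.94
  Dave: 56.02
  Olivia: 128.14
  Pete: 96.81
  Eve: 230.65
  Carol: 481.33
  Mia: 164.98
Minimum: Dave (56.02)

ANSWER: Dave


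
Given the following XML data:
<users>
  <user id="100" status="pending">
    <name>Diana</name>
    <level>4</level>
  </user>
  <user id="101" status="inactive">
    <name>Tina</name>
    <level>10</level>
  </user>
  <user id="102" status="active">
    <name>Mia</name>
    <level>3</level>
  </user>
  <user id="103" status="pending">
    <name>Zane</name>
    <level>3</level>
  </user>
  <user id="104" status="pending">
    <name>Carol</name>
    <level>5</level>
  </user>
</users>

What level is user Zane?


Finding user: Zane
<level>3</level>

ANSWER: 3


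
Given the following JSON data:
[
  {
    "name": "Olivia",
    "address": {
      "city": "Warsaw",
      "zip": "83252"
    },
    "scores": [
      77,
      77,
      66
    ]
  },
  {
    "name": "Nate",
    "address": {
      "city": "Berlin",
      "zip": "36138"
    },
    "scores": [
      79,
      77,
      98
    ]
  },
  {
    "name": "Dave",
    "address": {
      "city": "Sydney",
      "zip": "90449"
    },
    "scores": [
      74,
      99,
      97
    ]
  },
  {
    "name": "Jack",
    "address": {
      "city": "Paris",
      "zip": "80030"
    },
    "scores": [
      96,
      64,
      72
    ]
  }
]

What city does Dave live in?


Path: records[2].address.city
Value: Sydney

ANSWER: Sydney


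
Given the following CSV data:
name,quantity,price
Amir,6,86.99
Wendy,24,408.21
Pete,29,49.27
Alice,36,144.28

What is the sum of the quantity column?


Values in 'quantity' column:
  Row 1: 6
  Row 2: 24
  Row 3: 29
  Row 4: 36
Sum = 6 + 24 + 29 + 36 = 95

ANSWER: 95


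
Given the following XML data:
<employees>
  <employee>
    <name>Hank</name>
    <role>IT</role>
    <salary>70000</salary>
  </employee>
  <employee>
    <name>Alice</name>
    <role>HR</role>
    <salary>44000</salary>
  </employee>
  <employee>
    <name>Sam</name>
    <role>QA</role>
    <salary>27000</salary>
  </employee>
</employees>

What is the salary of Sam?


Searching for <employee> with <name>Sam</name>
Found at position 3
<salary>27000</salary>

ANSWER: 27000


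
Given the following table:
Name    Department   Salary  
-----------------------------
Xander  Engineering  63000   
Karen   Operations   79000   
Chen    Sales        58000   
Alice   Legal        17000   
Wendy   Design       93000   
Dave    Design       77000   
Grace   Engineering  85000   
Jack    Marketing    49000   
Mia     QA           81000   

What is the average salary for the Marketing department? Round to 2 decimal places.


Marketing department members:
  Jack: 49000
Sum = 49000
Count = 1
Average = 49000 / 1 = 49000.00

ANSWER: 49000.00


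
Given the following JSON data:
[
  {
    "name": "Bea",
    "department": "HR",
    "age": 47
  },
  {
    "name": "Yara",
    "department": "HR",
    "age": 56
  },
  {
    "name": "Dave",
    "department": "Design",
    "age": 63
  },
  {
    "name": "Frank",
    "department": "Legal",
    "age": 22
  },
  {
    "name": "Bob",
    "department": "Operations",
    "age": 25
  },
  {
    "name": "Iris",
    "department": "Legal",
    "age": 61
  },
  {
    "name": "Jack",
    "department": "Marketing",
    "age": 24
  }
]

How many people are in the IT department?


Scanning records for department = IT
  No matches found
Count: 0

ANSWER: 0


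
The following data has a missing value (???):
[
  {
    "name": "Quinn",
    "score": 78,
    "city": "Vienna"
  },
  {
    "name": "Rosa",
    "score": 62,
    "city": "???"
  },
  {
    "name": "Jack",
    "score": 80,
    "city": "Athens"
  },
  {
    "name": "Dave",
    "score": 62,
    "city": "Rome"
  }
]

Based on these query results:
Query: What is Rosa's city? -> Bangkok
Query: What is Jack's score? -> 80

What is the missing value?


The missing value is Rosa's city
From query: Rosa's city = Bangkok

ANSWER: Bangkok


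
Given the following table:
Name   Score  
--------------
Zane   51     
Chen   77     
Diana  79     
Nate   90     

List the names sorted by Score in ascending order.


Sorting by Score (ascending):
  Zane: 51
  Chen: 77
  Diana: 79
  Nate: 90


ANSWER: Zane, Chen, Diana, Nate


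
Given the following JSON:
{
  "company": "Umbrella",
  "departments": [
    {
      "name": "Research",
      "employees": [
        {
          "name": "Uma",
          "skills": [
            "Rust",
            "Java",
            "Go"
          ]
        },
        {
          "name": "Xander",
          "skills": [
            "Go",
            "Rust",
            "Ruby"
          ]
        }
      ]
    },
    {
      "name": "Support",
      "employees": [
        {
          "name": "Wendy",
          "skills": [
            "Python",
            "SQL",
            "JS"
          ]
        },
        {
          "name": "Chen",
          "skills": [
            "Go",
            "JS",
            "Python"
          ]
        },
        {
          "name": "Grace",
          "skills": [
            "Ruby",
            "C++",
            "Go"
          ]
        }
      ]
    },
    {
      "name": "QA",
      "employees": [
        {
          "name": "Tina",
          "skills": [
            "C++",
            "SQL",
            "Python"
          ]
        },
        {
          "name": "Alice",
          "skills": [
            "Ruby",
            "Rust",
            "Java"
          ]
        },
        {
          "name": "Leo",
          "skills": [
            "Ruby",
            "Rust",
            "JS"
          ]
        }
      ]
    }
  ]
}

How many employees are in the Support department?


Path: departments[1].employees
Count: 3

ANSWER: 3
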